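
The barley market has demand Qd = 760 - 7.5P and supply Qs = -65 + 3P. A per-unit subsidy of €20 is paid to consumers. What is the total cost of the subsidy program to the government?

Government cost = 29900/7

Pre-subsidy: 760 - 7.5P = -65 + 3P gives P* = 550/7, Q* = 1195/7.
With the rebate, buyers effectively pay Pb = Ps − 20, where Ps is the price sellers receive.
Demand in terms of Ps becomes Qd = 760 − 7.5(Ps − 20) = 910 - 7.5Ps. Setting this equal to supply: 910 - 7.5Ps = -65 + 3Ps, so Ps = 650/7.
Buyers pay Pb = 650/7 − 20 = 510/7; Q' = -65 + 3·(650/7) = 1495/7.
Government outlay = subsidy × quantity = 20 × 1495/7 = 29900/7.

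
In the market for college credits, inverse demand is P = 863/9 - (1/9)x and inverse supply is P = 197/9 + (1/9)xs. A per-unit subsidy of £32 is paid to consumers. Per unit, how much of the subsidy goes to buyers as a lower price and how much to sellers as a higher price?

Buyers gain £16 per unit; sellers gain £16 per unit

Pre-subsidy: 863/9 - (1/9)x = 197/9 + (1/9)x gives x* = 333 and P* = 530/9.
With the rebate, buyers effectively pay Pb = Ps − 32, where Ps is the price sellers receive.
On the curves, Pb = 863/9 - (1/9)x and Ps = 197/9 + (1/9)x; the wedge Ps − Pb = 32 gives 197/9 + (1/9)x − (863/9 - (1/9)x) = 32, so x' = 477.
Then Pb = 863/9 − (1/9)·477 = 386/9 and Ps = 197/9 + (1/9)·477 = 674/9.
Buyers' price falls by P* − Pb = 530/9 − 386/9 = 16; sellers' price rises by Ps − P* = 674/9 − 530/9 = 16.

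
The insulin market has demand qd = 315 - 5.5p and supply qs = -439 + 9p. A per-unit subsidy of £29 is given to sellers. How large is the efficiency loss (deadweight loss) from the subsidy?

Deadweight loss = £1435.5

Pre-subsidy: 315 - 5.5p = -439 + 9p gives p* = 52, q* = 29.
With the subsidy, sellers receive ps = pb + 29 for each unit, where pb is the price buyers pay.
Supply in terms of pb becomes qs = -439 + 9(pb + 29) = -178 + 9pb. Setting this equal to demand: 315 - 5.5pb = -178 + 9pb, so pb = 34.
Sellers receive ps = 34 + 29 = 63; q' = 315 − 5.5·34 = 128.
The subsidy expands output by 128 − 29 = 99 past the efficient level; on those units the gap between marginal cost and willingness to pay runs from 0 up to 29.
DWL = ½ × 29 × 99 = 1435.5.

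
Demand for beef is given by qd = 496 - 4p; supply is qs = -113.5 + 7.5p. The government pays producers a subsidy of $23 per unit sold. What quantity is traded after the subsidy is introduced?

q' = 344

Pre-subsidy: 496 - 4p = -113.5 + 7.5p gives p* = 53, q* = 284.
With the subsidy, sellers receive ps = pb + 23 for each unit, where pb is the price buyers pay.
Supply in terms of pb becomes qs = -113.5 + 7.5(pb + 23) = 59 + 7.5pb. Setting this equal to demand: 496 - 4pb = 59 + 7.5pb, so pb = 38.
Sellers receive ps = 38 + 23 = 61; q' = 496 − 4·38 = 344.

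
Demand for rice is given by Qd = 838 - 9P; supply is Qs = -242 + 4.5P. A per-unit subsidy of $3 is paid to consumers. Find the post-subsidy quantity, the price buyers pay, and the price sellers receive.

Pre-subsidy: 838 - 9P = -242 + 4.5P gives P* = 80, Q* = 118.
With the rebate, buyers effectively pay Pb = Ps − 3, where Ps is the price sellers receive.
Demand in terms of Ps becomes Qd = 838 − 9(Ps − 3) = 865 - 9Ps. Setting this equal to supply: 865 - 9Ps = -242 + 4.5Ps, so Ps = 82.
Buyers pay Pb = 82 − 3 = 79; Q' = -242 + 4.5·82 = 127.

Q' = 127; buyers pay $79; sellers receive $82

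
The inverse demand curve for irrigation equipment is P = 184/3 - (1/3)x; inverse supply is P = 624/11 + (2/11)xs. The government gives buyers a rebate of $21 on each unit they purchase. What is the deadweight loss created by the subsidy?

Deadweight loss = 14553/34

Pre-subsidy: 184/3 - (1/3)x = 624/11 + (2/11)x gives x* = 152/17 and P* = 992/17.
With the rebate, buyers effectively pay Pb = Ps − 21, where Ps is the price sellers receive.
On the curves, Pb = 184/3 - (1/3)x and Ps = 624/11 + (2/11)x; the wedge Ps − Pb = 21 gives 624/11 + (2/11)x − (184/3 - (1/3)x) = 21, so x' = 845/17.
Then Pb = 184/3 − (1/3)·(845/17) = 761/17 and Ps = 624/11 + (2/11)·(845/17) = 1118/17.
The subsidy expands output by 845/17 − 152/17 = 693/17 past the efficient level; on those units the gap between marginal cost and willingness to pay runs from 0 up to 21.
DWL = ½ × 21 × 693/17 = 14553/34.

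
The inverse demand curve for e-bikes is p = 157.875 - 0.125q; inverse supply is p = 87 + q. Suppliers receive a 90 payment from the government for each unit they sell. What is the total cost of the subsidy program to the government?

Pre-subsidy: 157.875 - 0.125q = 87 + q gives q* = 63 and p* = 150.
With the subsidy, sellers receive ps = pb + 90 for each unit, where pb is the price buyers pay.
On the curves, pb = 157.875 - 0.125q and ps = 87 + q; the wedge ps − pb = 90 gives 87 + q − (157.875 - 0.125q) = 90, so q' = 143.
Then pb = 157.875 − 0.125·143 = 140 and ps = 87 + 1·143 = 230.
Government outlay = subsidy × quantity = 90 × 143 = 12870.

Government cost = 12870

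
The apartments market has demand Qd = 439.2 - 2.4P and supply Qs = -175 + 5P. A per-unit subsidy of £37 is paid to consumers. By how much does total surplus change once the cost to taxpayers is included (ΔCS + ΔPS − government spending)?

Net change in total surplus = -£1110

Pre-subsidy: 439.2 - 2.4P = -175 + 5P gives P* = 83, Q* = 240.
With the rebate, buyers effectively pay Pb = Ps − 37, where Ps is the price sellers receive.
Demand in terms of Ps becomes Qd = 439.2 − 2.4(Ps − 37) = 528 - 2.4Ps. Setting this equal to supply: 528 - 2.4Ps = -175 + 5Ps, so Ps = 95.
Buyers pay Pb = 95 − 37 = 58; Q' = -175 + 5·95 = 300.
ΔCS = ½(240 + 300)(83 − 58) = 6750; ΔPS = ½(240 + 300)(95 − 83) = 3240.
Government spending = 37 × 300 = 11100.
Net change = 6750 + 3240 − 11100 = -1110. The loss equals the DWL triangle ½·37·60.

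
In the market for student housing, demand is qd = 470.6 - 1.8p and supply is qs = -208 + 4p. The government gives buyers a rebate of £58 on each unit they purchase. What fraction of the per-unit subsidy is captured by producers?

Pre-subsidy: 470.6 - 1.8p = -208 + 4p gives p* = 117, q* = 260.
With the rebate, buyers effectively pay pb = ps − 58, where ps is the price sellers receive.
Demand in terms of ps becomes qd = 470.6 − 1.8(ps − 58) = 575 - 1.8ps. Setting this equal to supply: 575 - 1.8ps = -208 + 4ps, so ps = 135.
Buyers pay pb = 135 − 58 = 77; q' = -208 + 4·135 = 332.
Buyers' price falls by p* − pb = 117 − 77 = 40; sellers' price rises by ps − p* = 135 − 117 = 18.
So producers capture 18/58 = 9/29 of each unit of subsidy.

Producer share = 9/29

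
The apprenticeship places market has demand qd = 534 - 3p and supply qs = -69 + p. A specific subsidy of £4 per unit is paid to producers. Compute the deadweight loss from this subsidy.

Deadweight loss = £6

Pre-subsidy: 534 - 3p = -69 + p gives p* = 150.75, q* = 81.75.
With the subsidy, sellers receive ps = pb + 4 for each unit, where pb is the price buyers pay.
Supply in terms of pb becomes qs = -69 + 1(pb + 4) = -65 + pb. Setting this equal to demand: 534 - 3pb = -65 + pb, so pb = 149.75.
Sellers receive ps = 149.75 + 4 = 153.75; q' = 534 − 3·149.75 = 84.75.
The subsidy expands output by 84.75 − 81.75 = 3 past the efficient level; on those units the gap between marginal cost and willingness to pay runs from 0 up to 4.
DWL = ½ × 4 × 3 = 6.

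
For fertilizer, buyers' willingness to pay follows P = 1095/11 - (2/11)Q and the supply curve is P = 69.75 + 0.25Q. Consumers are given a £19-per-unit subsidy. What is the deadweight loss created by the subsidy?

Pre-subsidy: 1095/11 - (2/11)Q = 69.75 + 0.25Q gives Q* = 69 and P* = 87.
With the rebate, buyers effectively pay Pb = Ps − 19, where Ps is the price sellers receive.
On the curves, Pb = 1095/11 - (2/11)Q and Ps = 69.75 + 0.25Q; the wedge Ps − Pb = 19 gives 69.75 + 0.25Q − (1095/11 - (2/11)Q) = 19, so Q' = 113.
Then Pb = 1095/11 − (2/11)·113 = 79 and Ps = 69.75 + 0.25·113 = 98.
The subsidy expands output by 113 − 69 = 44 past the efficient level; on those units the gap between marginal cost and willingness to pay runs from 0 up to 19.
DWL = ½ × 19 × 44 = 418.

Deadweight loss = £418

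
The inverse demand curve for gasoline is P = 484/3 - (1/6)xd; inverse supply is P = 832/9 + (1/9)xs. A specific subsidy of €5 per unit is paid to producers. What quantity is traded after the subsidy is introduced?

Pre-subsidy: 484/3 - (1/6)x = 832/9 + (1/9)x gives x* = 248 and P* = 120.
With the subsidy, sellers receive Ps = Pb + 5 for each unit, where Pb is the price buyers pay.
On the curves, Pb = 484/3 - (1/6)x and Ps = 832/9 + (1/9)x; the wedge Ps − Pb = 5 gives 832/9 + (1/9)x − (484/3 - (1/6)x) = 5, so x' = 266.
Then Pb = 484/3 − (1/6)·266 = 117 and Ps = 832/9 + (1/9)·266 = 122.

x' = 266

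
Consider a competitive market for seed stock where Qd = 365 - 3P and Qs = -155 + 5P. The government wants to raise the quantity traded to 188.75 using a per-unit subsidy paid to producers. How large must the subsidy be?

Required subsidy s = 10 per unit

At Q = 188.75, invert demand for the buyer price: Pb = (365 − 188.75)/3 = 58.75; invert supply for the seller price: Ps = (188.75 − (-155))/5 = 68.75.
The subsidy must fill the gap: s = Ps − Pb = 68.75 − 58.75 = 10.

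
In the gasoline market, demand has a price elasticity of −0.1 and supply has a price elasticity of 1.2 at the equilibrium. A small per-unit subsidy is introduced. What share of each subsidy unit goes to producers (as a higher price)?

For a small subsidy around the equilibrium, the benefit split depends on the relative slopes, which at a point are proportional to the elasticities.
Buyer share = εs/(εs + |εd|) = 1.2/(1.2 + 0.1) = 12/13; seller share = |εd|/(εs + |εd|) = 1/13.
So producers capture 1/13 of the subsidy.

Producer share = 1/13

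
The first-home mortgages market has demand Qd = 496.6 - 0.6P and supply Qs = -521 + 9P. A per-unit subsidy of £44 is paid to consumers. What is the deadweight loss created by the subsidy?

Pre-subsidy: 496.6 - 0.6P = -521 + 9P gives P* = 106, Q* = 433.
With the rebate, buyers effectively pay Pb = Ps − 44, where Ps is the price sellers receive.
Demand in terms of Ps becomes Qd = 496.6 − 0.6(Ps − 44) = 523 - 0.6Ps. Setting this equal to supply: 523 - 0.6Ps = -521 + 9Ps, so Ps = 108.75.
Buyers pay Pb = 108.75 − 44 = 64.75; Q' = -521 + 9·108.75 = 457.75.
The subsidy expands output by 457.75 − 433 = 24.75 past the efficient level; on those units the gap between marginal cost and willingness to pay runs from 0 up to 44.
DWL = ½ × 44 × 24.75 = 544.5.

Deadweight loss = £544.5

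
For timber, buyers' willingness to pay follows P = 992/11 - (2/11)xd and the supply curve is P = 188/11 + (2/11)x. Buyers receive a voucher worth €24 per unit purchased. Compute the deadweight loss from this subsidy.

Deadweight loss = €792

Pre-subsidy: 992/11 - (2/11)x = 188/11 + (2/11)x gives x* = 201 and P* = 590/11.
With the rebate, buyers effectively pay Pb = Ps − 24, where Ps is the price sellers receive.
On the curves, Pb = 992/11 - (2/11)x and Ps = 188/11 + (2/11)x; the wedge Ps − Pb = 24 gives 188/11 + (2/11)x − (992/11 - (2/11)x) = 24, so x' = 267.
Then Pb = 992/11 − (2/11)·267 = 458/11 and Ps = 188/11 + (2/11)·267 = 722/11.
The subsidy expands output by 267 − 201 = 66 past the efficient level; on those units the gap between marginal cost and willingness to pay runs from 0 up to 24.
DWL = ½ × 24 × 66 = 792.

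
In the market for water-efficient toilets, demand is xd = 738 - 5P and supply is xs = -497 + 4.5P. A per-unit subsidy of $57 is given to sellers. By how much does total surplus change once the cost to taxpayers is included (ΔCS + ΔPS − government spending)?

Pre-subsidy: 738 - 5P = -497 + 4.5P gives P* = 130, x* = 88.
With the subsidy, sellers receive Ps = Pb + 57 for each unit, where Pb is the price buyers pay.
Supply in terms of Pb becomes xs = -497 + 4.5(Pb + 57) = -240.5 + 4.5Pb. Setting this equal to demand: 738 - 5Pb = -240.5 + 4.5Pb, so Pb = 103.
Sellers receive Ps = 103 + 57 = 160; x' = 738 − 5·103 = 223.
ΔCS = ½(88 + 223)(130 − 103) = 4198.5; ΔPS = ½(88 + 223)(160 − 130) = 4665.
Government spending = 57 × 223 = 12711.
Net change = 4198.5 + 4665 − 12711 = -3847.5. The loss equals the DWL triangle ½·57·135.

Net change in total surplus = -$3847.5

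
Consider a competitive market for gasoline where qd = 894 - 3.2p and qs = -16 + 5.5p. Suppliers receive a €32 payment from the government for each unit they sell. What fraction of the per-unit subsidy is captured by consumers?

Pre-subsidy: 894 - 3.2p = -16 + 5.5p gives p* = 9100/87, q* = 48658/87.
With the subsidy, sellers receive ps = pb + 32 for each unit, where pb is the price buyers pay.
Supply in terms of pb becomes qs = -16 + 5.5(pb + 32) = 160 + 5.5pb. Setting this equal to demand: 894 - 3.2pb = 160 + 5.5pb, so pb = 7340/87.
Sellers receive ps = 7340/87 + 32 = 10124/87; q' = 894 − 3.2·(7340/87) = 54290/87.
Buyers' price falls by p* − pb = 9100/87 − 7340/87 = 1760/87; sellers' price rises by ps − p* = 10124/87 − 9100/87 = 1024/87.
So consumers capture (1760/87)/32 = 55/87 of each unit of subsidy.

Consumer share = 55/87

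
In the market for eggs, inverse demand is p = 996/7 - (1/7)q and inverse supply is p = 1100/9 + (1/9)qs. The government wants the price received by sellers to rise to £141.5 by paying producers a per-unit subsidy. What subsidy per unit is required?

Required subsidy s = £24 per unit

At a seller price of 141.5, quantity supplied is -1100 + 9·141.5 = 173.5.
Buyers absorb 173.5 only when they pay pb = 996/7 − (1/7)·173.5 = 117.5.
s = ps − pb = 141.5 − 117.5 = 24.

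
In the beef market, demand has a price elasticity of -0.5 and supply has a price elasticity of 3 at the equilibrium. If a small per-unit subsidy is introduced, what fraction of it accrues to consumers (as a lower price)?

For a small subsidy around the equilibrium, the benefit split depends on the relative slopes, which at a point are proportional to the elasticities.
Buyer share = εs/(εs + |εd|) = 3/(3 + 0.5) = 6/7; seller share = |εd|/(εs + |εd|) = 1/7.

Consumer share = 6/7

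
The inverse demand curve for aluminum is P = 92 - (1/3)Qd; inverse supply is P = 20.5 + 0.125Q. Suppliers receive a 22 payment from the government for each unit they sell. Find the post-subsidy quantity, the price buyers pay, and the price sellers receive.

Pre-subsidy: 92 - (1/3)Q = 20.5 + 0.125Q gives Q* = 156 and P* = 40.
With the subsidy, sellers receive Ps = Pb + 22 for each unit, where Pb is the price buyers pay.
On the curves, Pb = 92 - (1/3)Q and Ps = 20.5 + 0.125Q; the wedge Ps − Pb = 22 gives 20.5 + 0.125Q − (92 - (1/3)Q) = 22, so Q' = 204.
Then Pb = 92 − (1/3)·204 = 24 and Ps = 20.5 + 0.125·204 = 46.

Q' = 204; buyers pay 24; sellers receive 46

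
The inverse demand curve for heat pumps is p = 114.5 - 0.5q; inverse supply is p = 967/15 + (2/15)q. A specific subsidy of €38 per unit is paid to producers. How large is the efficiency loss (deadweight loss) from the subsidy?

Deadweight loss = €1140

Pre-subsidy: 114.5 - 0.5q = 967/15 + (2/15)q gives q* = 79 and p* = 75.
With the subsidy, sellers receive ps = pb + 38 for each unit, where pb is the price buyers pay.
On the curves, pb = 114.5 - 0.5q and ps = 967/15 + (2/15)q; the wedge ps − pb = 38 gives 967/15 + (2/15)q − (114.5 - 0.5q) = 38, so q' = 139.
Then pb = 114.5 − 0.5·139 = 45 and ps = 967/15 + (2/15)·139 = 83.
The subsidy expands output by 139 − 79 = 60 past the efficient level; on those units the gap between marginal cost and willingness to pay runs from 0 up to 38.
DWL = ½ × 38 × 60 = 1140.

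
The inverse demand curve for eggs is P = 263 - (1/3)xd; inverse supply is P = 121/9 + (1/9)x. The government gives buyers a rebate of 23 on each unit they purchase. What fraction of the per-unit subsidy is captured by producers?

Pre-subsidy: 263 - (1/3)x = 121/9 + (1/9)x gives x* = 561.5 and P* = 455/6.
With the rebate, buyers effectively pay Pb = Ps − 23, where Ps is the price sellers receive.
On the curves, Pb = 263 - (1/3)x and Ps = 121/9 + (1/9)x; the wedge Ps − Pb = 23 gives 121/9 + (1/9)x − (263 - (1/3)x) = 23, so x' = 613.25.
Then Pb = 263 − (1/3)·613.25 = 703/12 and Ps = 121/9 + (1/9)·613.25 = 979/12.
Buyers' price falls by P* − Pb = 455/6 − 703/12 = 17.25; sellers' price rises by Ps − P* = 979/12 − 455/6 = 5.75.
So producers capture 5.75/23 = 0.25 of each unit of subsidy.

Producer share = 0.25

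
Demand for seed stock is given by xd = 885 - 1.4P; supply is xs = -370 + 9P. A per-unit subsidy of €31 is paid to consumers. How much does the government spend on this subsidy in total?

Pre-subsidy: 885 - 1.4P = -370 + 9P gives P* = 6275/52, x* = 37235/52.
With the rebate, buyers effectively pay Pb = Ps − 31, where Ps is the price sellers receive.
Demand in terms of Ps becomes xd = 885 − 1.4(Ps − 31) = 928.4 - 1.4Ps. Setting this equal to supply: 928.4 - 1.4Ps = -370 + 9Ps, so Ps = 1623/13.
Buyers pay Pb = 1623/13 − 31 = 1220/13; x' = -370 + 9·(1623/13) = 9797/13.
Government outlay = subsidy × quantity = 31 × 9797/13 = 303707/13.

Government cost = 303707/13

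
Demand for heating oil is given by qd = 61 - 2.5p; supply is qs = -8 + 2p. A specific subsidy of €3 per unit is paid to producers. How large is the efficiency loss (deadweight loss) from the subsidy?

Deadweight loss = €5

Pre-subsidy: 61 - 2.5p = -8 + 2p gives p* = 46/3, q* = 68/3.
With the subsidy, sellers receive ps = pb + 3 for each unit, where pb is the price buyers pay.
Supply in terms of pb becomes qs = -8 + 2(pb + 3) = -2 + 2pb. Setting this equal to demand: 61 - 2.5pb = -2 + 2pb, so pb = 14.
Sellers receive ps = 14 + 3 = 17; q' = 61 − 2.5·14 = 26.
The subsidy expands output by 26 − 68/3 = 10/3 past the efficient level; on those units the gap between marginal cost and willingness to pay runs from 0 up to 3.
DWL = ½ × 3 × 10/3 = 5.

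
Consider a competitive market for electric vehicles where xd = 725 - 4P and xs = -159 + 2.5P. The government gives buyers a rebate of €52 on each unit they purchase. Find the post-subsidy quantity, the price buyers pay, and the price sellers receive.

Pre-subsidy: 725 - 4P = -159 + 2.5P gives P* = 136, x* = 181.
With the rebate, buyers effectively pay Pb = Ps − 52, where Ps is the price sellers receive.
Demand in terms of Ps becomes xd = 725 − 4(Ps − 52) = 933 - 4Ps. Setting this equal to supply: 933 - 4Ps = -159 + 2.5Ps, so Ps = 168.
Buyers pay Pb = 168 − 52 = 116; x' = -159 + 2.5·168 = 261.

x' = 261; buyers pay €116; sellers receive €168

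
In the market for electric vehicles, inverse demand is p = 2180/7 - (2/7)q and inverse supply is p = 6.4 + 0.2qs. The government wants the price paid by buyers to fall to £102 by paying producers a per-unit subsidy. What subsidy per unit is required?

At a buyer price of 102, quantity demanded is 1090 − 3.5·102 = 733.
Sellers supply 733 only when they receive ps = 6.4 + 0.2·733 = 153.
s = ps − pb = 153 − 102 = 51.

Required subsidy s = £51 per unit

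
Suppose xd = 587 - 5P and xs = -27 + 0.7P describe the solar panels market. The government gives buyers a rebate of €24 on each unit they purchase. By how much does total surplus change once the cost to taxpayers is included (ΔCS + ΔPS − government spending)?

Pre-subsidy: 587 - 5P = -27 + 0.7P gives P* = 6140/57, x* = 2759/57.
With the rebate, buyers effectively pay Pb = Ps − 24, where Ps is the price sellers receive.
Demand in terms of Ps becomes xd = 587 − 5(Ps − 24) = 707 - 5Ps. Setting this equal to supply: 707 - 5Ps = -27 + 0.7Ps, so Ps = 7340/57.
Buyers pay Pb = 7340/57 − 24 = 5972/57; x' = -27 + 0.7·(7340/57) = 3599/57.
ΔCS = ½(2759/57 + 3599/57)(6140/57 − 5972/57) = 178024/1083; ΔPS = ½(2759/57 + 3599/57)(7340/57 − 6140/57) = 1271600/1083.
Government spending = 24 × 3599/57 = 28792/19.
Net change = 178024/1083 + 1271600/1083 − 28792/19 = -3360/19. The loss equals the DWL triangle ½·24·280/19.

Net change in total surplus = -3360/19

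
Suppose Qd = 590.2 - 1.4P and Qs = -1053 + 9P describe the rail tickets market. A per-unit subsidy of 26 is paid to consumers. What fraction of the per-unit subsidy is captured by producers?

Pre-subsidy: 590.2 - 1.4P = -1053 + 9P gives P* = 158, Q* = 369.
With the rebate, buyers effectively pay Pb = Ps − 26, where Ps is the price sellers receive.
Demand in terms of Ps becomes Qd = 590.2 − 1.4(Ps − 26) = 626.6 - 1.4Ps. Setting this equal to supply: 626.6 - 1.4Ps = -1053 + 9Ps, so Ps = 161.5.
Buyers pay Pb = 161.5 − 26 = 135.5; Q' = -1053 + 9·161.5 = 400.5.
Buyers' price falls by P* − Pb = 158 − 135.5 = 22.5; sellers' price rises by Ps − P* = 161.5 − 158 = 3.5.
So producers capture 3.5/26 = 7/52 of each unit of subsidy.

Producer share = 7/52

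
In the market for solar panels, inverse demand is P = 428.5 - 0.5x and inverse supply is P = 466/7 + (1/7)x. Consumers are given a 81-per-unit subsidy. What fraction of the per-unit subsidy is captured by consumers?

Consumer share = 7/9

Pre-subsidy: 428.5 - 0.5x = 466/7 + (1/7)x gives x* = 563 and P* = 147.
With the rebate, buyers effectively pay Pb = Ps − 81, where Ps is the price sellers receive.
On the curves, Pb = 428.5 - 0.5x and Ps = 466/7 + (1/7)x; the wedge Ps − Pb = 81 gives 466/7 + (1/7)x − (428.5 - 0.5x) = 81, so x' = 689.
Then Pb = 428.5 − 0.5·689 = 84 and Ps = 466/7 + (1/7)·689 = 165.
Buyers' price falls by P* − Pb = 147 − 84 = 63; sellers' price rises by Ps − P* = 165 − 147 = 18.
So consumers capture 63/81 = 7/9 of each unit of subsidy.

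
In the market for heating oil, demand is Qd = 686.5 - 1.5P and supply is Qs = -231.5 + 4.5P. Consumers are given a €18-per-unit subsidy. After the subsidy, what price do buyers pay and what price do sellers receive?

Buyers pay €139.5; sellers receive €157.5

Pre-subsidy: 686.5 - 1.5P = -231.5 + 4.5P gives P* = 153, Q* = 457.
With the rebate, buyers effectively pay Pb = Ps − 18, where Ps is the price sellers receive.
Demand in terms of Ps becomes Qd = 686.5 − 1.5(Ps − 18) = 713.5 - 1.5Ps. Setting this equal to supply: 713.5 - 1.5Ps = -231.5 + 4.5Ps, so Ps = 157.5.
Buyers pay Pb = 157.5 − 18 = 139.5; Q' = -231.5 + 4.5·157.5 = 477.25.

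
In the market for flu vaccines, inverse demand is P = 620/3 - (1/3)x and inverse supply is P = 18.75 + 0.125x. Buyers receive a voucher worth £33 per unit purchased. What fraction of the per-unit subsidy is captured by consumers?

Pre-subsidy: 620/3 - (1/3)x = 18.75 + 0.125x gives x* = 410 and P* = 70.
With the rebate, buyers effectively pay Pb = Ps − 33, where Ps is the price sellers receive.
On the curves, Pb = 620/3 - (1/3)x and Ps = 18.75 + 0.125x; the wedge Ps − Pb = 33 gives 18.75 + 0.125x − (620/3 - (1/3)x) = 33, so x' = 482.
Then Pb = 620/3 − (1/3)·482 = 46 and Ps = 18.75 + 0.125·482 = 79.
Buyers' price falls by P* − Pb = 70 − 46 = 24; sellers' price rises by Ps − P* = 79 − 70 = 9.
So consumers capture 24/33 = 8/11 of each unit of subsidy.

Consumer share = 8/11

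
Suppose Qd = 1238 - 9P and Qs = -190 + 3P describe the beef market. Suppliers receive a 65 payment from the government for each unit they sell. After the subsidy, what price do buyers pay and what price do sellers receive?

Buyers pay 102.75; sellers receive 167.75

Pre-subsidy: 1238 - 9P = -190 + 3P gives P* = 119, Q* = 167.
With the subsidy, sellers receive Ps = Pb + 65 for each unit, where Pb is the price buyers pay.
Supply in terms of Pb becomes Qs = -190 + 3(Pb + 65) = 5 + 3Pb. Setting this equal to demand: 1238 - 9Pb = 5 + 3Pb, so Pb = 102.75.
Sellers receive Ps = 102.75 + 65 = 167.75; Q' = 1238 − 9·102.75 = 313.25.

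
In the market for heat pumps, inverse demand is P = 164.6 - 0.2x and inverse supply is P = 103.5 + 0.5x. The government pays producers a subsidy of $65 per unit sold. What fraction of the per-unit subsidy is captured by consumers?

Consumer share = 2/7

Pre-subsidy: 164.6 - 0.2x = 103.5 + 0.5x gives x* = 611/7 and P* = 1030/7.
With the subsidy, sellers receive Ps = Pb + 65 for each unit, where Pb is the price buyers pay.
On the curves, Pb = 164.6 - 0.2x and Ps = 103.5 + 0.5x; the wedge Ps − Pb = 65 gives 103.5 + 0.5x − (164.6 - 0.2x) = 65, so x' = 1261/7.
Then Pb = 164.6 − 0.2·(1261/7) = 900/7 and Ps = 103.5 + 0.5·(1261/7) = 1355/7.
Buyers' price falls by P* − Pb = 1030/7 − 900/7 = 130/7; sellers' price rises by Ps − P* = 1355/7 − 1030/7 = 325/7.
So consumers capture (130/7)/65 = 2/7 of each unit of subsidy.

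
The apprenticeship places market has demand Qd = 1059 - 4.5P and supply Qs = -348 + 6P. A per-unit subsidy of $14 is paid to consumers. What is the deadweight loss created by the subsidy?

Deadweight loss = $252

Pre-subsidy: 1059 - 4.5P = -348 + 6P gives P* = 134, Q* = 456.
With the rebate, buyers effectively pay Pb = Ps − 14, where Ps is the price sellers receive.
Demand in terms of Ps becomes Qd = 1059 − 4.5(Ps − 14) = 1122 - 4.5Ps. Setting this equal to supply: 1122 - 4.5Ps = -348 + 6Ps, so Ps = 140.
Buyers pay Pb = 140 − 14 = 126; Q' = -348 + 6·140 = 492.
The subsidy expands output by 492 − 456 = 36 past the efficient level; on those units the gap between marginal cost and willingness to pay runs from 0 up to 14.
DWL = ½ × 14 × 36 = 252.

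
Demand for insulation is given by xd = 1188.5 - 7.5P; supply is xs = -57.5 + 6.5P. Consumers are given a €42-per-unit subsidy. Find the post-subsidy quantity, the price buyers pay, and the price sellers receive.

Pre-subsidy: 1188.5 - 7.5P = -57.5 + 6.5P gives P* = 89, x* = 521.
With the rebate, buyers effectively pay Pb = Ps − 42, where Ps is the price sellers receive.
Demand in terms of Ps becomes xd = 1188.5 − 7.5(Ps − 42) = 1503.5 - 7.5Ps. Setting this equal to supply: 1503.5 - 7.5Ps = -57.5 + 6.5Ps, so Ps = 111.5.
Buyers pay Pb = 111.5 − 42 = 69.5; x' = -57.5 + 6.5·111.5 = 667.25.

x' = 667.25; buyers pay €69.5; sellers receive €111.5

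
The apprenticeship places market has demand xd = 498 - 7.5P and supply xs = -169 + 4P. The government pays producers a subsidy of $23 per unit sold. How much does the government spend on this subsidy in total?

Pre-subsidy: 498 - 7.5P = -169 + 4P gives P* = 58, x* = 63.
With the subsidy, sellers receive Ps = Pb + 23 for each unit, where Pb is the price buyers pay.
Supply in terms of Pb becomes xs = -169 + 4(Pb + 23) = -77 + 4Pb. Setting this equal to demand: 498 - 7.5Pb = -77 + 4Pb, so Pb = 50.
Sellers receive Ps = 50 + 23 = 73; x' = 498 − 7.5·50 = 123.
Government outlay = subsidy × quantity = 23 × 123 = 2829.

Government cost = $2829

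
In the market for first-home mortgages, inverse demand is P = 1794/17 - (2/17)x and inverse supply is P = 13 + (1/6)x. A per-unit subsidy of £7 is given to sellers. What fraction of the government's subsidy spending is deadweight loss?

Pre-subsidy: 1794/17 - (2/17)x = 13 + (1/6)x gives x* = 9438/29 and P* = 1950/29.
With the subsidy, sellers receive Ps = Pb + 7 for each unit, where Pb is the price buyers pay.
On the curves, Pb = 1794/17 - (2/17)x and Ps = 13 + (1/6)x; the wedge Ps − Pb = 7 gives 13 + (1/6)x − (1794/17 - (2/17)x) = 7, so x' = 10152/29.
Then Pb = 1794/17 − (2/17)·(10152/29) = 1866/29 and Ps = 13 + (1/6)·(10152/29) = 2069/29.
ΔCS = ½(9438/29 + 10152/29)(1950/29 − 1866/29) = 822780/841; ΔPS = ½(9438/29 + 10152/29)(2069/29 − 1950/29) = 1165605/841.
Government spending = 7 × 10152/29 = 71064/29.
DWL = ½ × 7 × (10152/29 − 9438/29) = 2499/29; fraction = (2499/29) / (71064/29) = 119/3384.

DWL / government spending = 119/3384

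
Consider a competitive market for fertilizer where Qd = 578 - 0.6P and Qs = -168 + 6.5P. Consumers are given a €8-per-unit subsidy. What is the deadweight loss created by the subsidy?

Deadweight loss = 1248/71

Pre-subsidy: 578 - 0.6P = -168 + 6.5P gives P* = 7460/71, Q* = 36562/71.
With the rebate, buyers effectively pay Pb = Ps − 8, where Ps is the price sellers receive.
Demand in terms of Ps becomes Qd = 578 − 0.6(Ps − 8) = 582.8 - 0.6Ps. Setting this equal to supply: 582.8 - 0.6Ps = -168 + 6.5Ps, so Ps = 7508/71.
Buyers pay Pb = 7508/71 − 8 = 6940/71; Q' = -168 + 6.5·(7508/71) = 36874/71.
The subsidy expands output by 36874/71 − 36562/71 = 312/71 past the efficient level; on those units the gap between marginal cost and willingness to pay runs from 0 up to 8.
DWL = ½ × 8 × 312/71 = 1248/71.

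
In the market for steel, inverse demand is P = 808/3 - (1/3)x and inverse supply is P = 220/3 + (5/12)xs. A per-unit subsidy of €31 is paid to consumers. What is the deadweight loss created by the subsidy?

Deadweight loss = 1922/3

Pre-subsidy: 808/3 - (1/3)x = 220/3 + (5/12)x gives x* = 784/3 and P* = 1640/9.
With the rebate, buyers effectively pay Pb = Ps − 31, where Ps is the price sellers receive.
On the curves, Pb = 808/3 - (1/3)x and Ps = 220/3 + (5/12)x; the wedge Ps − Pb = 31 gives 220/3 + (5/12)x − (808/3 - (1/3)x) = 31, so x' = 908/3.
Then Pb = 808/3 − (1/3)·(908/3) = 1516/9 and Ps = 220/3 + (5/12)·(908/3) = 1795/9.
The subsidy expands output by 908/3 − 784/3 = 124/3 past the efficient level; on those units the gap between marginal cost and willingness to pay runs from 0 up to 31.
DWL = ½ × 31 × 124/3 = 1922/3.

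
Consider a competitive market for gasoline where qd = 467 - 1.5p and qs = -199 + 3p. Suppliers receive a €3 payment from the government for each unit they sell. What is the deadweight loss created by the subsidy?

Pre-subsidy: 467 - 1.5p = -199 + 3p gives p* = 148, q* = 245.
With the subsidy, sellers receive ps = pb + 3 for each unit, where pb is the price buyers pay.
Supply in terms of pb becomes qs = -199 + 3(pb + 3) = -190 + 3pb. Setting this equal to demand: 467 - 1.5pb = -190 + 3pb, so pb = 146.
Sellers receive ps = 146 + 3 = 149; q' = 467 − 1.5·146 = 248.
The subsidy expands output by 248 − 245 = 3 past the efficient level; on those units the gap between marginal cost and willingness to pay runs from 0 up to 3.
DWL = ½ × 3 × 3 = 4.5.

Deadweight loss = €4.5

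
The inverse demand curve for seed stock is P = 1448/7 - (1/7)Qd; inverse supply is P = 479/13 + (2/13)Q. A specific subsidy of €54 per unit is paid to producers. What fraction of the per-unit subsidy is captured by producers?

Producer share = 14/27

Pre-subsidy: 1448/7 - (1/7)Q = 479/13 + (2/13)Q gives Q* = 573 and P* = 125.
With the subsidy, sellers receive Ps = Pb + 54 for each unit, where Pb is the price buyers pay.
On the curves, Pb = 1448/7 - (1/7)Q and Ps = 479/13 + (2/13)Q; the wedge Ps − Pb = 54 gives 479/13 + (2/13)Q − (1448/7 - (1/7)Q) = 54, so Q' = 755.
Then Pb = 1448/7 − (1/7)·755 = 99 and Ps = 479/13 + (2/13)·755 = 153.
Buyers' price falls by P* − Pb = 125 − 99 = 26; sellers' price rises by Ps − P* = 153 − 125 = 28.
So producers capture 28/54 = 14/27 of each unit of subsidy.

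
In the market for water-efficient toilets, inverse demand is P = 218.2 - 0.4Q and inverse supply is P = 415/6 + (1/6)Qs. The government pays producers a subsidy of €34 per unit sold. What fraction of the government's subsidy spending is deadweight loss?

DWL / government spending = 30/323

Pre-subsidy: 218.2 - 0.4Q = 415/6 + (1/6)Q gives Q* = 263 and P* = 113.
With the subsidy, sellers receive Ps = Pb + 34 for each unit, where Pb is the price buyers pay.
On the curves, Pb = 218.2 - 0.4Q and Ps = 415/6 + (1/6)Q; the wedge Ps − Pb = 34 gives 415/6 + (1/6)Q − (218.2 - 0.4Q) = 34, so Q' = 323.
Then Pb = 218.2 − 0.4·323 = 89 and Ps = 415/6 + (1/6)·323 = 123.
ΔCS = ½(263 + 323)(113 − 89) = 7032; ΔPS = ½(263 + 323)(123 − 113) = 2930.
Government spending = 34 × 323 = 10982.
DWL = ½ × 34 × (323 − 263) = 1020; fraction = 1020 / 10982 = 30/323.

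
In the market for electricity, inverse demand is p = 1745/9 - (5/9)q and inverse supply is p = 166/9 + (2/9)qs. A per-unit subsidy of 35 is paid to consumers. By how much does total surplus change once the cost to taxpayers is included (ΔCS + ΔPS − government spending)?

Pre-subsidy: 1745/9 - (5/9)q = 166/9 + (2/9)q gives q* = 1579/7 and p* = 480/7.
With the rebate, buyers effectively pay pb = ps − 35, where ps is the price sellers receive.
On the curves, pb = 1745/9 - (5/9)q and ps = 166/9 + (2/9)q; the wedge ps − pb = 35 gives 166/9 + (2/9)q − (1745/9 - (5/9)q) = 35, so q' = 1894/7.
Then pb = 1745/9 − (5/9)·(1894/7) = 305/7 and ps = 166/9 + (2/9)·(1894/7) = 550/7.
ΔCS = ½(1579/7 + 1894/7)(480/7 − 305/7) = 86825/14; ΔPS = ½(1579/7 + 1894/7)(550/7 − 480/7) = 17365/7.
Government spending = 35 × 1894/7 = 9470.
Net change = 86825/14 + 17365/7 − 9470 = -787.5. The loss equals the DWL triangle ½·35·45.

Net change in total surplus = -787.5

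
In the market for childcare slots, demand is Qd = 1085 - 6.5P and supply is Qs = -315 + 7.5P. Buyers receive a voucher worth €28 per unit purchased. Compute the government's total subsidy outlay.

Pre-subsidy: 1085 - 6.5P = -315 + 7.5P gives P* = 100, Q* = 435.
With the rebate, buyers effectively pay Pb = Ps − 28, where Ps is the price sellers receive.
Demand in terms of Ps becomes Qd = 1085 − 6.5(Ps − 28) = 1267 - 6.5Ps. Setting this equal to supply: 1267 - 6.5Ps = -315 + 7.5Ps, so Ps = 113.
Buyers pay Pb = 113 − 28 = 85; Q' = -315 + 7.5·113 = 532.5.
Government outlay = subsidy × quantity = 28 × 532.5 = 14910.

Government cost = €14910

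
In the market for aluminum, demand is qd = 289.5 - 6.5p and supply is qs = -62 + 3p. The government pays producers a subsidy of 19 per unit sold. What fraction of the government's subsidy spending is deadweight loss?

Pre-subsidy: 289.5 - 6.5p = -62 + 3p gives p* = 37, q* = 49.
With the subsidy, sellers receive ps = pb + 19 for each unit, where pb is the price buyers pay.
Supply in terms of pb becomes qs = -62 + 3(pb + 19) = -5 + 3pb. Setting this equal to demand: 289.5 - 6.5pb = -5 + 3pb, so pb = 31.
Sellers receive ps = 31 + 19 = 50; q' = 289.5 − 6.5·31 = 88.
ΔCS = ½(49 + 88)(37 − 31) = 411; ΔPS = ½(49 + 88)(50 − 37) = 890.5.
Government spending = 19 × 88 = 1672.
DWL = ½ × 19 × (88 − 49) = 370.5; fraction = 370.5 / 1672 = 39/176.

DWL / government spending = 39/176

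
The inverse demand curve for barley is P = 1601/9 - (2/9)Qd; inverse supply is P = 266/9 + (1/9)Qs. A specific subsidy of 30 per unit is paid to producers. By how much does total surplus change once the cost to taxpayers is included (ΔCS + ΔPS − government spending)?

Net change in total surplus = -1350

Pre-subsidy: 1601/9 - (2/9)Q = 266/9 + (1/9)Q gives Q* = 445 and P* = 79.
With the subsidy, sellers receive Ps = Pb + 30 for each unit, where Pb is the price buyers pay.
On the curves, Pb = 1601/9 - (2/9)Q and Ps = 266/9 + (1/9)Q; the wedge Ps − Pb = 30 gives 266/9 + (1/9)Q − (1601/9 - (2/9)Q) = 30, so Q' = 535.
Then Pb = 1601/9 − (2/9)·535 = 59 and Ps = 266/9 + (1/9)·535 = 89.
ΔCS = ½(445 + 535)(79 − 59) = 9800; ΔPS = ½(445 + 535)(89 − 79) = 4900.
Government spending = 30 × 535 = 16050.
Net change = 9800 + 4900 − 16050 = -1350. The loss equals the DWL triangle ½·30·90.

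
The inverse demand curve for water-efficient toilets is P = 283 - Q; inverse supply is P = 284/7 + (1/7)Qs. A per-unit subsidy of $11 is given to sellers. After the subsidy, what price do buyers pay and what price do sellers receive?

Pre-subsidy: 283 - Q = 284/7 + (1/7)Q gives Q* = 212.125 and P* = 70.875.
With the subsidy, sellers receive Ps = Pb + 11 for each unit, where Pb is the price buyers pay.
On the curves, Pb = 283 - Q and Ps = 284/7 + (1/7)Q; the wedge Ps − Pb = 11 gives 284/7 + (1/7)Q − (283 - Q) = 11, so Q' = 221.75.
Then Pb = 283 − 1·221.75 = 61.25 and Ps = 284/7 + (1/7)·221.75 = 72.25.

Buyers pay $61.25; sellers receive $72.25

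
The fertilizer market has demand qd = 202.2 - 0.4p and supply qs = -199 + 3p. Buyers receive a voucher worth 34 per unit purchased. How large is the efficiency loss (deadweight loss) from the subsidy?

Deadweight loss = 204

Pre-subsidy: 202.2 - 0.4p = -199 + 3p gives p* = 118, q* = 155.
With the rebate, buyers effectively pay pb = ps − 34, where ps is the price sellers receive.
Demand in terms of ps becomes qd = 202.2 − 0.4(ps − 34) = 215.8 - 0.4ps. Setting this equal to supply: 215.8 - 0.4ps = -199 + 3ps, so ps = 122.
Buyers pay pb = 122 − 34 = 88; q' = -199 + 3·122 = 167.
The subsidy expands output by 167 − 155 = 12 past the efficient level; on those units the gap between marginal cost and willingness to pay runs from 0 up to 34.
DWL = ½ × 34 × 12 = 204.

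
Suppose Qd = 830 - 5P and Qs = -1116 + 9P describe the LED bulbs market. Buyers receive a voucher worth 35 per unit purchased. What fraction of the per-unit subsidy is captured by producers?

Producer share = 5/14

Pre-subsidy: 830 - 5P = -1116 + 9P gives P* = 139, Q* = 135.
With the rebate, buyers effectively pay Pb = Ps − 35, where Ps is the price sellers receive.
Demand in terms of Ps becomes Qd = 830 − 5(Ps − 35) = 1005 - 5Ps. Setting this equal to supply: 1005 - 5Ps = -1116 + 9Ps, so Ps = 151.5.
Buyers pay Pb = 151.5 − 35 = 116.5; Q' = -1116 + 9·151.5 = 247.5.
Buyers' price falls by P* − Pb = 139 − 116.5 = 22.5; sellers' price rises by Ps − P* = 151.5 − 139 = 12.5.
So producers capture 12.5/35 = 5/14 of each unit of subsidy.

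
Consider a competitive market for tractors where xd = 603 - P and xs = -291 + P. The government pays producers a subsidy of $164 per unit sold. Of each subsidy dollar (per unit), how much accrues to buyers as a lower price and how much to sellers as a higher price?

Pre-subsidy: 603 - P = -291 + P gives P* = 447, x* = 156.
With the subsidy, sellers receive Ps = Pb + 164 for each unit, where Pb is the price buyers pay.
Supply in terms of Pb becomes xs = -291 + 1(Pb + 164) = -127 + Pb. Setting this equal to demand: 603 - Pb = -127 + Pb, so Pb = 365.
Sellers receive Ps = 365 + 164 = 529; x' = 603 − 1·365 = 238.
Buyers' price falls by P* − Pb = 447 − 365 = 82; sellers' price rises by Ps − P* = 529 − 447 = 82.

Buyers gain $82 per unit; sellers gain $82 per unit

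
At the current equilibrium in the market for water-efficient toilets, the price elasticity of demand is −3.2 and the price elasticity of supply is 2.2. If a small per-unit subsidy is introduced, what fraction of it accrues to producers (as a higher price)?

Producer share = 16/27

For a small subsidy around the equilibrium, the benefit split depends on the relative slopes, which at a point are proportional to the elasticities.
Buyer share = εs/(εs + |εd|) = 2.2/(2.2 + 3.2) = 11/27; seller share = |εd|/(εs + |εd|) = 16/27.
So producers capture 16/27 of the subsidy.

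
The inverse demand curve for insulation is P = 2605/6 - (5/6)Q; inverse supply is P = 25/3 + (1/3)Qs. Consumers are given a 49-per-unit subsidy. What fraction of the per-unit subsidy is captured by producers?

Pre-subsidy: 2605/6 - (5/6)Q = 25/3 + (1/3)Q gives Q* = 365 and P* = 130.
With the rebate, buyers effectively pay Pb = Ps − 49, where Ps is the price sellers receive.
On the curves, Pb = 2605/6 - (5/6)Q and Ps = 25/3 + (1/3)Q; the wedge Ps − Pb = 49 gives 25/3 + (1/3)Q − (2605/6 - (5/6)Q) = 49, so Q' = 407.
Then Pb = 2605/6 − (5/6)·407 = 95 and Ps = 25/3 + (1/3)·407 = 144.
Buyers' price falls by P* − Pb = 130 − 95 = 35; sellers' price rises by Ps − P* = 144 − 130 = 14.
So producers capture 14/49 = 2/7 of each unit of subsidy.

Producer share = 2/7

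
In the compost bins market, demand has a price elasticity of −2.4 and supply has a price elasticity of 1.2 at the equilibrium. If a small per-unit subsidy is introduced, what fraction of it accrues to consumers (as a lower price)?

Consumer share = 1/3

For a small subsidy around the equilibrium, the benefit split depends on the relative slopes, which at a point are proportional to the elasticities.
Buyer share = εs/(εs + |εd|) = 1.2/(1.2 + 2.4) = 1/3; seller share = |εd|/(εs + |εd|) = 2/3.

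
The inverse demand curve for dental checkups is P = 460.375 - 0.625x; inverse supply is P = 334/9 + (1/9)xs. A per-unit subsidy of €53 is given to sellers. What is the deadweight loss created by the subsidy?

Pre-subsidy: 460.375 - 0.625x = 334/9 + (1/9)x gives x* = 575 and P* = 101.
With the subsidy, sellers receive Ps = Pb + 53 for each unit, where Pb is the price buyers pay.
On the curves, Pb = 460.375 - 0.625x and Ps = 334/9 + (1/9)x; the wedge Ps − Pb = 53 gives 334/9 + (1/9)x − (460.375 - 0.625x) = 53, so x' = 647.
Then Pb = 460.375 − 0.625·647 = 56 and Ps = 334/9 + (1/9)·647 = 109.
The subsidy expands output by 647 − 575 = 72 past the efficient level; on those units the gap between marginal cost and willingness to pay runs from 0 up to 53.
DWL = ½ × 53 × 72 = 1908.

Deadweight loss = €1908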